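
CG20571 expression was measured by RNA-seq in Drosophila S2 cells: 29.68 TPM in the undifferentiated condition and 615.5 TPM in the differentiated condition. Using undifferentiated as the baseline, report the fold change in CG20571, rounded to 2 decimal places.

20.74

Fold change = 615.5 / 29.68 = 20.738
CG20571 is upregulated.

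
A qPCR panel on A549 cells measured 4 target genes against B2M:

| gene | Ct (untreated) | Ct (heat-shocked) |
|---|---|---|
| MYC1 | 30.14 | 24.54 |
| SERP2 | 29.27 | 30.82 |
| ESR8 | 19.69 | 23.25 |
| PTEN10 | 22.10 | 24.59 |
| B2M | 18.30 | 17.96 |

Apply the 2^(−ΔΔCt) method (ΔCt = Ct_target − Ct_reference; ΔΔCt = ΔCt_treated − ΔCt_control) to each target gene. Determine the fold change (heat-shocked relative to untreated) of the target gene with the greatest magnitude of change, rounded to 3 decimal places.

38.319

MYC1: ΔΔCt = (24.54−17.96) − (30.14−18.30) = 6.58 − 11.84 = -5.26; fold change = 2^5.26 = 38.319
SERP2: ΔΔCt = (30.82−17.96) − (29.27−18.30) = 12.86 − 10.97 = 1.89; fold change = 2^-1.89 = 0.270
ESR8: ΔΔCt = (23.25−17.96) − (19.69−18.30) = 5.29 − 1.39 = 3.90; fold change = 2^-3.90 = 0.067
PTEN10: ΔΔCt = (24.59−17.96) − (22.10−18.30) = 6.63 − 3.80 = 2.83; fold change = 2^-2.83 = 0.141
MYC1 has the largest |ΔΔCt| = 5.26.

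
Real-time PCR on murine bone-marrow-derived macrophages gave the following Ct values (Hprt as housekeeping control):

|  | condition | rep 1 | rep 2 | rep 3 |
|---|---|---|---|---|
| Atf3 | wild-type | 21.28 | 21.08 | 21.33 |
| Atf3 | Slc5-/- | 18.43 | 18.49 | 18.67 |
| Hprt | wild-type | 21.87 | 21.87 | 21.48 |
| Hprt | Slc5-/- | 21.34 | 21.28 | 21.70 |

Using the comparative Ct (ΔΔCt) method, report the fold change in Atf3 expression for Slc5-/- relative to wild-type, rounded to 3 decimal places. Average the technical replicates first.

5.278

Mean Ct: Atf3 wild-type 21.230; Atf3 Slc5-/- 18.530; Hprt wild-type 21.740; Hprt Slc5-/- 21.440
ΔCt(wild-type) = 21.230 − 21.740 = -0.510
ΔCt(Slc5-/-) = 18.530 − 21.440 = -2.910
ΔΔCt = -2.910 − (-0.510) = -2.400
Fold change = 2^(−(-2.400)) = 2^2.400 = 5.2780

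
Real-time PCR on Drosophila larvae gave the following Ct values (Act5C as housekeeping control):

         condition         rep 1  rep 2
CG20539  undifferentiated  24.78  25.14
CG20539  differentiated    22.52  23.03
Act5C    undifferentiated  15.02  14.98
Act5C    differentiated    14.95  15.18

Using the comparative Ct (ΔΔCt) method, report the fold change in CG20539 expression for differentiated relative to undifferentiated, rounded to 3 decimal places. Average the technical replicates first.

Mean Ct: CG20539 undifferentiated 24.960; CG20539 differentiated 22.775; Act5C undifferentiated 15.000; Act5C differentiated 15.065
ΔCt(undifferentiated) = 24.960 − 15.000 = 9.960
ΔCt(differentiated) = 22.775 − 15.065 = 7.710
ΔΔCt = 7.710 − 9.960 = -2.250
Fold change = 2^(−(-2.250)) = 2^2.250 = 4.7568

4.757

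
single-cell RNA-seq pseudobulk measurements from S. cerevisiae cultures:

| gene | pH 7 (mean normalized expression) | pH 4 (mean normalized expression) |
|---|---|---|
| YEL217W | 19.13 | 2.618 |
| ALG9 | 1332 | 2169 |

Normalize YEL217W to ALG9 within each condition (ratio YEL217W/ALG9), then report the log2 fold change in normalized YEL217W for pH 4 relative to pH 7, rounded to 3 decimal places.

YEL217W/ALG9 (pH 7) = 19.13 / 1332 = 0.014362
YEL217W/ALG9 (pH 4) = 2.618 / 2169 = 0.001207
Fold change = 0.001207 / 0.014362 = 0.0840
log2(0.0840) = -3.5727

-3.573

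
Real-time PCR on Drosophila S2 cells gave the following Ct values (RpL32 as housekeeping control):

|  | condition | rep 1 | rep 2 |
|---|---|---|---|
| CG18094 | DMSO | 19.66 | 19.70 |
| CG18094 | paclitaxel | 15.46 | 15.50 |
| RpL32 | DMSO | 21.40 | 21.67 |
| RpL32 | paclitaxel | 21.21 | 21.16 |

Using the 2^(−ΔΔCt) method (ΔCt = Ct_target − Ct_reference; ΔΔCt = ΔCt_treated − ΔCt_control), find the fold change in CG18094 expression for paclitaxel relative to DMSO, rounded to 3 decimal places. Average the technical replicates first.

Mean Ct: CG18094 DMSO 19.680; CG18094 paclitaxel 15.480; RpL32 DMSO 21.535; RpL32 paclitaxel 21.185
ΔCt(DMSO) = 19.680 − 21.535 = -1.855
ΔCt(paclitaxel) = 15.480 − 21.185 = -5.705
ΔΔCt = -5.705 − (-1.855) = -3.850
Fold change = 2^(−(-3.850)) = 2^3.850 = 14.4200

14.420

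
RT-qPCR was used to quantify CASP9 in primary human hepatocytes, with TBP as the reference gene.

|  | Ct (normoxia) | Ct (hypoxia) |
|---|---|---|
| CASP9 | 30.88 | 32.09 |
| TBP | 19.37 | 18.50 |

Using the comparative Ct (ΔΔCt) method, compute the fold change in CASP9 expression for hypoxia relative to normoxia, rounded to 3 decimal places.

0.237

ΔCt(normoxia) = 30.880 − 19.370 = 11.510
ΔCt(hypoxia) = 32.090 − 18.500 = 13.590
ΔΔCt = 13.590 − 11.510 = 2.080
Fold change = 2^(−2.080) = 0.2365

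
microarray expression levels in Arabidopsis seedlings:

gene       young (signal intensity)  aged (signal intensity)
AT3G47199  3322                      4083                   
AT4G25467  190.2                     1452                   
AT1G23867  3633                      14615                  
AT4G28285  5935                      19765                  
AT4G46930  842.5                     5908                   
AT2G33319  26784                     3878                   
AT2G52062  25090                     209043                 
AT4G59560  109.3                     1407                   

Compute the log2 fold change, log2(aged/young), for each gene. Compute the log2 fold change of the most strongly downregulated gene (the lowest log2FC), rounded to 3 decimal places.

log2(4083/3322) = 0.298  (AT3G47199)
log2(1452/190.2) = 2.932  (AT4G25467)
log2(14615/3633) = 2.008  (AT1G23867)
log2(19765/5935) = 1.736  (AT4G28285)
log2(5908/842.5) = 2.810  (AT4G46930)
log2(3878/26784) = -2.788  (AT2G33319)
log2(209043/25090) = 3.059  (AT2G52062)
log2(1407/109.3) = 3.686  (AT4G59560)
AT2G33319 is most strongly downregulated.

-2.788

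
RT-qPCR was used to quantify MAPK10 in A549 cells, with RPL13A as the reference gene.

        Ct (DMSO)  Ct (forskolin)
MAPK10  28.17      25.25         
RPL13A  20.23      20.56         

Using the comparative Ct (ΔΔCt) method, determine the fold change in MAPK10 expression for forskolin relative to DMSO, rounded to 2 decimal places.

ΔCt(DMSO) = 28.170 − 20.230 = 7.940
ΔCt(forskolin) = 25.250 − 20.560 = 4.690
ΔΔCt = 4.690 − 7.940 = -3.250
Fold change = 2^(−(-3.250)) = 2^3.250 = 9.514

9.51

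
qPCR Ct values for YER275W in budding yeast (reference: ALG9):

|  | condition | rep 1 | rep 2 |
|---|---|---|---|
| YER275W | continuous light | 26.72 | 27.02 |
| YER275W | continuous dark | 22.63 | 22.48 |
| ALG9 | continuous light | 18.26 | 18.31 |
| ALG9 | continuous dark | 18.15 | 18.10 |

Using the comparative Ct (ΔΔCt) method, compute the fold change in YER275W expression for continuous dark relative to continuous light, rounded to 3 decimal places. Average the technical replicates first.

17.815

Mean Ct: YER275W continuous light 26.870; YER275W continuous dark 22.555; ALG9 continuous light 18.285; ALG9 continuous dark 18.125
ΔCt(continuous light) = 26.870 − 18.285 = 8.585
ΔCt(continuous dark) = 22.555 − 18.125 = 4.430
ΔΔCt = 4.430 − 8.585 = -4.155
Fold change = 2^(−(-4.155)) = 2^4.155 = 17.8147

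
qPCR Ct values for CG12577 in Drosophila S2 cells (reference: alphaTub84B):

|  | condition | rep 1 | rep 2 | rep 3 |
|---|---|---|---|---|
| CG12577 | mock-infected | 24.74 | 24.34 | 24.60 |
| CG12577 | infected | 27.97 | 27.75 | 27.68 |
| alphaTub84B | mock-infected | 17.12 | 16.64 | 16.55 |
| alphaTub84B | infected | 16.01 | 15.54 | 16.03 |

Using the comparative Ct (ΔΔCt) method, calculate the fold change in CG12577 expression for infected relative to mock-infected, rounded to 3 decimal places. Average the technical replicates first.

0.056

Mean Ct: CG12577 mock-infected 24.560; CG12577 infected 27.800; alphaTub84B mock-infected 16.770; alphaTub84B infected 15.860
ΔCt(mock-infected) = 24.560 − 16.770 = 7.790
ΔCt(infected) = 27.800 − 15.860 = 11.940
ΔΔCt = 11.940 − 7.790 = 4.150
Fold change = 2^(−4.150) = 0.0563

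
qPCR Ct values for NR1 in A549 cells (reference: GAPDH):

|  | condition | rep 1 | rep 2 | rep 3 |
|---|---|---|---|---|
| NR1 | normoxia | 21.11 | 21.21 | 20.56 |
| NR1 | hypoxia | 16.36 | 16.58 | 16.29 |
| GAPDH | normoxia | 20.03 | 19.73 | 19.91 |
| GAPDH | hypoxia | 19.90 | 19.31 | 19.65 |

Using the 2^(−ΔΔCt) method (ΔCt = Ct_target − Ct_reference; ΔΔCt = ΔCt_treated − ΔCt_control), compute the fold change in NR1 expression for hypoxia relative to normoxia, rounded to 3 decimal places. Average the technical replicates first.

Mean Ct: NR1 normoxia 20.960; NR1 hypoxia 16.410; GAPDH normoxia 19.890; GAPDH hypoxia 19.620
ΔCt(normoxia) = 20.960 − 19.890 = 1.070
ΔCt(hypoxia) = 16.410 − 19.620 = -3.210
ΔΔCt = -3.210 − 1.070 = -4.280
Fold change = 2^(−(-4.280)) = 2^4.280 = 19.4271

19.427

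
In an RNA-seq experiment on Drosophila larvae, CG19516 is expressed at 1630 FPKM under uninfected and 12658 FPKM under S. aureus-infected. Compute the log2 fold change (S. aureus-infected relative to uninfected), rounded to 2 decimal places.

Fold change = 12658 / 1630 = 7.7656
log2(7.7656) = 2.957

2.96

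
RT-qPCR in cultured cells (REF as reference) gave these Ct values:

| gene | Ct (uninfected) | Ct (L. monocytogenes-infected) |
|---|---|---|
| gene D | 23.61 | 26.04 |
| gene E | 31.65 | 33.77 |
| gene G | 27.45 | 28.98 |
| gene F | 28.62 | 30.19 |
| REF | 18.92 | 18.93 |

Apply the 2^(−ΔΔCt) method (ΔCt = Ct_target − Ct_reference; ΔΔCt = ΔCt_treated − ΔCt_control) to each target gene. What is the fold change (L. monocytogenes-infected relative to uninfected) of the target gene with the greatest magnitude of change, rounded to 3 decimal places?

gene D: ΔΔCt = (26.04−18.93) − (23.61−18.92) = 7.11 − 4.69 = 2.42; fold change = 2^-2.42 = 0.187
gene E: ΔΔCt = (33.77−18.93) − (31.65−18.92) = 14.84 − 12.73 = 2.11; fold change = 2^-2.11 = 0.232
gene G: ΔΔCt = (28.98−18.93) − (27.45−18.92) = 10.05 − 8.53 = 1.52; fold change = 2^-1.52 = 0.349
gene F: ΔΔCt = (30.19−18.93) − (28.62−18.92) = 11.26 − 9.70 = 1.56; fold change = 2^-1.56 = 0.339
gene D has the largest |ΔΔCt| = 2.42.

0.187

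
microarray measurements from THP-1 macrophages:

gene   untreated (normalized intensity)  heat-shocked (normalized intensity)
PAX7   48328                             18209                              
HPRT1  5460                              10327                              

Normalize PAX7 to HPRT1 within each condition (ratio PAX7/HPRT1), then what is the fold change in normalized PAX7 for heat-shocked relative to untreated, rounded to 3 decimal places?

PAX7/HPRT1 (untreated) = 48328 / 5460 = 8.8513
PAX7/HPRT1 (heat-shocked) = 18209 / 10327 = 1.7632
Fold change = 1.7632 / 8.8513 = 0.1992

0.199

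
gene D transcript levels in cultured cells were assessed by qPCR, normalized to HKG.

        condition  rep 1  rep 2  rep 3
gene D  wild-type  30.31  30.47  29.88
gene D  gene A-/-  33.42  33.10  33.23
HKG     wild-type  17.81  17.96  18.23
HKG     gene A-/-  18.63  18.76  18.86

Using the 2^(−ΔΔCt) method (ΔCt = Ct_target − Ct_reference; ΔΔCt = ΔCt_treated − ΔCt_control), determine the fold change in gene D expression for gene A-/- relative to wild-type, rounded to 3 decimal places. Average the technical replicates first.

Mean Ct: gene D wild-type 30.220; gene D gene A-/- 33.250; HKG wild-type 18.000; HKG gene A-/- 18.750
ΔCt(wild-type) = 30.220 − 18.000 = 12.220
ΔCt(gene A-/-) = 33.250 − 18.750 = 14.500
ΔΔCt = 14.500 − 12.220 = 2.280
Fold change = 2^(−2.280) = 0.2059

0.206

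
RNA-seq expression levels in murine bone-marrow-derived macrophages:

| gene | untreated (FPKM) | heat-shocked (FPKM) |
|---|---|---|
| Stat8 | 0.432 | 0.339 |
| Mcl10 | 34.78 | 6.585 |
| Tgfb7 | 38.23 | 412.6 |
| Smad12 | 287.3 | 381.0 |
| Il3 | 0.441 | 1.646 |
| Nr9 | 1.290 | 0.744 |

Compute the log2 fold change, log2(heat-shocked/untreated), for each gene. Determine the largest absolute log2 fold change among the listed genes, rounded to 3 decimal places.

log2(0.339/0.432) = -0.350  (Stat8)
log2(6.585/34.78) = -2.401  (Mcl10)
log2(412.6/38.23) = 3.432  (Tgfb7)
log2(381.0/287.3) = 0.407  (Smad12)
log2(1.646/0.441) = 1.900  (Il3)
log2(0.744/1.290) = -0.794  (Nr9)
The largest magnitude belongs to Tgfb7.

3.432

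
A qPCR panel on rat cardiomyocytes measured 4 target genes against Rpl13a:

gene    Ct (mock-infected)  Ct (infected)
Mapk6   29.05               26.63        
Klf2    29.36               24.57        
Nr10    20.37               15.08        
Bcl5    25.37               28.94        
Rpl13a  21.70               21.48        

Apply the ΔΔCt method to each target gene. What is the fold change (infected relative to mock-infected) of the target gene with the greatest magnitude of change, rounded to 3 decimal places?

Mapk6: ΔΔCt = (26.63−21.48) − (29.05−21.70) = 5.15 − 7.35 = -2.20; fold change = 2^2.20 = 4.595
Klf2: ΔΔCt = (24.57−21.48) − (29.36−21.70) = 3.09 − 7.66 = -4.57; fold change = 2^4.57 = 23.752
Nr10: ΔΔCt = (15.08−21.48) − (20.37−21.70) = -6.40 − (-1.33) = -5.07; fold change = 2^5.07 = 33.591
Bcl5: ΔΔCt = (28.94−21.48) − (25.37−21.70) = 7.46 − 3.67 = 3.79; fold change = 2^-3.79 = 0.072
Nr10 has the largest |ΔΔCt| = 5.07.

33.591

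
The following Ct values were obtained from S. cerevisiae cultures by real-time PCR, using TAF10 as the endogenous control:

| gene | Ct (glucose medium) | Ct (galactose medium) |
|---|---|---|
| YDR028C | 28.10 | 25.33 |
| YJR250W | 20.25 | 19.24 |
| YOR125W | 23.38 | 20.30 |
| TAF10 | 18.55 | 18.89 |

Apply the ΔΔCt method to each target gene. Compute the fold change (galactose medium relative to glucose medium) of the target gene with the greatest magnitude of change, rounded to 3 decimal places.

10.703

YDR028C: ΔΔCt = (25.33−18.89) − (28.10−18.55) = 6.44 − 9.55 = -3.11; fold change = 2^3.11 = 8.634
YJR250W: ΔΔCt = (19.24−18.89) − (20.25−18.55) = 0.35 − 1.70 = -1.35; fold change = 2^1.35 = 2.549
YOR125W: ΔΔCt = (20.30−18.89) − (23.38−18.55) = 1.41 − 4.83 = -3.42; fold change = 2^3.42 = 10.703
YOR125W has the largest |ΔΔCt| = 3.42.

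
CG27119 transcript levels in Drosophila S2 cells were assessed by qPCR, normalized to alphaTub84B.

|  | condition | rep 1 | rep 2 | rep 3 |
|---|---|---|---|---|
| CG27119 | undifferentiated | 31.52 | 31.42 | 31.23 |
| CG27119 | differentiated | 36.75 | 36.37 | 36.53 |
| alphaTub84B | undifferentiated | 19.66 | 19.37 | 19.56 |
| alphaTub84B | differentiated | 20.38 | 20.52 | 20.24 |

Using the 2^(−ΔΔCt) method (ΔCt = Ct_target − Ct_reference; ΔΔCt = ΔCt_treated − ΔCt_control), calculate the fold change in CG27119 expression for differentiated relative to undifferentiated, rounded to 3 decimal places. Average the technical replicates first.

Mean Ct: CG27119 undifferentiated 31.390; CG27119 differentiated 36.550; alphaTub84B undifferentiated 19.530; alphaTub84B differentiated 20.380
ΔCt(undifferentiated) = 31.390 − 19.530 = 11.860
ΔCt(differentiated) = 36.550 − 20.380 = 16.170
ΔΔCt = 16.170 − 11.860 = 4.310
Fold change = 2^(−4.310) = 0.0504

0.050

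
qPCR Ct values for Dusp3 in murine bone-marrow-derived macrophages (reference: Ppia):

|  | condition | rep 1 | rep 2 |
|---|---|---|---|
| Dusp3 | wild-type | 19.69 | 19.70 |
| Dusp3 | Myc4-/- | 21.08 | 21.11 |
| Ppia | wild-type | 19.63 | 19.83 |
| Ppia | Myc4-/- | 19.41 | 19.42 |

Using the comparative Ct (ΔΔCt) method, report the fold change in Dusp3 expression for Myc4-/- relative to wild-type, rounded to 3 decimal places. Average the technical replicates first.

Mean Ct: Dusp3 wild-type 19.695; Dusp3 Myc4-/- 21.095; Ppia wild-type 19.730; Ppia Myc4-/- 19.415
ΔCt(wild-type) = 19.695 − 19.730 = -0.035
ΔCt(Myc4-/-) = 21.095 − 19.415 = 1.680
ΔΔCt = 1.680 − (-0.035) = 1.715
Fold change = 2^(−1.715) = 0.3046

0.305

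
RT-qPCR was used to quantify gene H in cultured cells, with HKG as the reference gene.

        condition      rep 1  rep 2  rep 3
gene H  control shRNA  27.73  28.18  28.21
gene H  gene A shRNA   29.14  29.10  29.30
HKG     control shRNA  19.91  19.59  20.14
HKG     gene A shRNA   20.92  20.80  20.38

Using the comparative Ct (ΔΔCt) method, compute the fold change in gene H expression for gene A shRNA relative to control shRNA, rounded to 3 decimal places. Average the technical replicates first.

Mean Ct: gene H control shRNA 28.040; gene H gene A shRNA 29.180; HKG control shRNA 19.880; HKG gene A shRNA 20.700
ΔCt(control shRNA) = 28.040 − 19.880 = 8.160
ΔCt(gene A shRNA) = 29.180 − 20.700 = 8.480
ΔΔCt = 8.480 − 8.160 = 0.320
Fold change = 2^(−0.320) = 0.8011

0.801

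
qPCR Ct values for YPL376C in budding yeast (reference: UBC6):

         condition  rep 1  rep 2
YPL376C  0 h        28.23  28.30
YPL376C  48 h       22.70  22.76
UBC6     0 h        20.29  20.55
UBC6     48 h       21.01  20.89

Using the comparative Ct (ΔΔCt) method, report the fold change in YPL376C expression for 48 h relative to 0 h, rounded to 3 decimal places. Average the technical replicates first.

66.949

Mean Ct: YPL376C 0 h 28.265; YPL376C 48 h 22.730; UBC6 0 h 20.420; UBC6 48 h 20.950
ΔCt(0 h) = 28.265 − 20.420 = 7.845
ΔCt(48 h) = 22.730 − 20.950 = 1.780
ΔΔCt = 1.780 − 7.845 = -6.065
Fold change = 2^(−(-6.065)) = 2^6.065 = 66.9494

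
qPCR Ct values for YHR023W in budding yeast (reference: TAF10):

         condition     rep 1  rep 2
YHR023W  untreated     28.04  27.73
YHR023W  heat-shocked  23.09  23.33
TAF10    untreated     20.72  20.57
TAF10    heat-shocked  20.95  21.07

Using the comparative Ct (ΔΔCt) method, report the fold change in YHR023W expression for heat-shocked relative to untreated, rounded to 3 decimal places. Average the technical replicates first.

32.900

Mean Ct: YHR023W untreated 27.885; YHR023W heat-shocked 23.210; TAF10 untreated 20.645; TAF10 heat-shocked 21.010
ΔCt(untreated) = 27.885 − 20.645 = 7.240
ΔCt(heat-shocked) = 23.210 − 21.010 = 2.200
ΔΔCt = 2.200 − 7.240 = -5.040
Fold change = 2^(−(-5.040)) = 2^5.040 = 32.8996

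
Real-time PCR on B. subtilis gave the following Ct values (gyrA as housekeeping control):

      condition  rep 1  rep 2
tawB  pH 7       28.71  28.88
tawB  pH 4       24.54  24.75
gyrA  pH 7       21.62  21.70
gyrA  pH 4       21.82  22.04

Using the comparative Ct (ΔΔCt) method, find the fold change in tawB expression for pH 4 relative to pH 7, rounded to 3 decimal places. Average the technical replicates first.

Mean Ct: tawB pH 7 28.795; tawB pH 4 24.645; gyrA pH 7 21.660; gyrA pH 4 21.930
ΔCt(pH 7) = 28.795 − 21.660 = 7.135
ΔCt(pH 4) = 24.645 − 21.930 = 2.715
ΔΔCt = 2.715 − 7.135 = -4.420
Fold change = 2^(−(-4.420)) = 2^4.420 = 21.4068

21.407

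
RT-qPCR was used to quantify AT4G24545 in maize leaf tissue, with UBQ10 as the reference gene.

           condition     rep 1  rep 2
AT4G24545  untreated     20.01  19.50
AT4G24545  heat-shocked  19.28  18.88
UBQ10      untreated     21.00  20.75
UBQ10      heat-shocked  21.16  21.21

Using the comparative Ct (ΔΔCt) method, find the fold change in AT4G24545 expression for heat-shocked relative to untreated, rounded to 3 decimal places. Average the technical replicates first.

1.979

Mean Ct: AT4G24545 untreated 19.755; AT4G24545 heat-shocked 19.080; UBQ10 untreated 20.875; UBQ10 heat-shocked 21.185
ΔCt(untreated) = 19.755 − 20.875 = -1.120
ΔCt(heat-shocked) = 19.080 − 21.185 = -2.105
ΔΔCt = -2.105 − (-1.120) = -0.985
Fold change = 2^(−(-0.985)) = 2^0.985 = 1.9793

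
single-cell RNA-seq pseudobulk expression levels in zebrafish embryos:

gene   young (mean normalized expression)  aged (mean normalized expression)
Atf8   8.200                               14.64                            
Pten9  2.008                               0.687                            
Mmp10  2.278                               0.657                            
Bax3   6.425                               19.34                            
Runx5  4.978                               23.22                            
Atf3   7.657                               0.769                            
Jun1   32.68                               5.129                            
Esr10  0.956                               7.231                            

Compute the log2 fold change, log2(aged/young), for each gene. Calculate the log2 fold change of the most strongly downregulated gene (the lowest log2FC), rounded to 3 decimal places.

-3.316

log2(14.64/8.200) = 0.836  (Atf8)
log2(0.687/2.008) = -1.547  (Pten9)
log2(0.657/2.278) = -1.794  (Mmp10)
log2(19.34/6.425) = 1.590  (Bax3)
log2(23.22/4.978) = 2.222  (Runx5)
log2(0.769/7.657) = -3.316  (Atf3)
log2(5.129/32.68) = -2.672  (Jun1)
log2(7.231/0.956) = 2.919  (Esr10)
Atf3 is most strongly downregulated.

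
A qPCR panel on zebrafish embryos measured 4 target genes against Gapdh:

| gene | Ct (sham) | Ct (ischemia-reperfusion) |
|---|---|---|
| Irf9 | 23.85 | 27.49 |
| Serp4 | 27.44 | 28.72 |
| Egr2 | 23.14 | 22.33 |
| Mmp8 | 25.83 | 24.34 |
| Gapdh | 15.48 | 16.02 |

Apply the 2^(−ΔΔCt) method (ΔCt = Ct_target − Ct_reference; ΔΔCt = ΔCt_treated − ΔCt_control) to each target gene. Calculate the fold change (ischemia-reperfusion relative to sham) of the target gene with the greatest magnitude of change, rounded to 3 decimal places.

0.117

Irf9: ΔΔCt = (27.49−16.02) − (23.85−15.48) = 11.47 − 8.37 = 3.10; fold change = 2^-3.10 = 0.117
Serp4: ΔΔCt = (28.72−16.02) − (27.44−15.48) = 12.70 − 11.96 = 0.74; fold change = 2^-0.74 = 0.599
Egr2: ΔΔCt = (22.33−16.02) − (23.14−15.48) = 6.31 − 7.66 = -1.35; fold change = 2^1.35 = 2.549
Mmp8: ΔΔCt = (24.34−16.02) − (25.83−15.48) = 8.32 − 10.35 = -2.03; fold change = 2^2.03 = 4.084
Irf9 has the largest |ΔΔCt| = 3.10.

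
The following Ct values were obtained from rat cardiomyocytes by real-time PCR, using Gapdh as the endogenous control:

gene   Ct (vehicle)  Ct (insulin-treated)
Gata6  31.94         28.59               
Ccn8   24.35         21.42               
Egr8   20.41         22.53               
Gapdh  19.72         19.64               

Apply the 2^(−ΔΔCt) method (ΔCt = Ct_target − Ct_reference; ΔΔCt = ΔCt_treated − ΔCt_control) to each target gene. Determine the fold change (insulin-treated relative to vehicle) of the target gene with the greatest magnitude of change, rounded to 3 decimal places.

Gata6: ΔΔCt = (28.59−19.64) − (31.94−19.72) = 8.95 − 12.22 = -3.27; fold change = 2^3.27 = 9.646
Ccn8: ΔΔCt = (21.42−19.64) − (24.35−19.72) = 1.78 − 4.63 = -2.85; fold change = 2^2.85 = 7.210
Egr8: ΔΔCt = (22.53−19.64) − (20.41−19.72) = 2.89 − 0.69 = 2.20; fold change = 2^-2.20 = 0.218
Gata6 has the largest |ΔΔCt| = 3.27.

9.646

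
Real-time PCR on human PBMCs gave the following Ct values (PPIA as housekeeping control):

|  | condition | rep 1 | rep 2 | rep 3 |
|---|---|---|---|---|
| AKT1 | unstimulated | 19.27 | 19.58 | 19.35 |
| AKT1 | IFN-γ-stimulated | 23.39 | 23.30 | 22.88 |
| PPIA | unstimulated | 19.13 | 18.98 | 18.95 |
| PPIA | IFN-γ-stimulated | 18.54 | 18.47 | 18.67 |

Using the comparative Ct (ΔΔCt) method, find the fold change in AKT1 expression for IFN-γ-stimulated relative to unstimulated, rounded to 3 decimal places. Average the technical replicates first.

Mean Ct: AKT1 unstimulated 19.400; AKT1 IFN-γ-stimulated 23.190; PPIA unstimulated 19.020; PPIA IFN-γ-stimulated 18.560
ΔCt(unstimulated) = 19.400 − 19.020 = 0.380
ΔCt(IFN-γ-stimulated) = 23.190 − 18.560 = 4.630
ΔΔCt = 4.630 − 0.380 = 4.250
Fold change = 2^(−4.250) = 0.0526

0.053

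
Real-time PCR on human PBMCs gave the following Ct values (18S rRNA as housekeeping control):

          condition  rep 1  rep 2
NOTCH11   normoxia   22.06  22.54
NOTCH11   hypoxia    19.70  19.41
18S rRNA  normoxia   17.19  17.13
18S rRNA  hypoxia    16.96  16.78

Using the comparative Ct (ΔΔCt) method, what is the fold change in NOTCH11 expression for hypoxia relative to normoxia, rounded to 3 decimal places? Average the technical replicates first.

5.483

Mean Ct: NOTCH11 normoxia 22.300; NOTCH11 hypoxia 19.555; 18S rRNA normoxia 17.160; 18S rRNA hypoxia 16.870
ΔCt(normoxia) = 22.300 − 17.160 = 5.140
ΔCt(hypoxia) = 19.555 − 16.870 = 2.685
ΔΔCt = 2.685 − 5.140 = -2.455
Fold change = 2^(−(-2.455)) = 2^2.455 = 5.4831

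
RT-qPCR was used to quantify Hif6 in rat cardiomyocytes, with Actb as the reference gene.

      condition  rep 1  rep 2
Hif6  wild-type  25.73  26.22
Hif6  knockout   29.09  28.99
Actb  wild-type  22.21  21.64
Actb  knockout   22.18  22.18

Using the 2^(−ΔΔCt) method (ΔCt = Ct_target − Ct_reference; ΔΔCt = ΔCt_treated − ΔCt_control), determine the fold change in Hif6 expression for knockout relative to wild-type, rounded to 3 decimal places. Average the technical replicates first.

0.143

Mean Ct: Hif6 wild-type 25.975; Hif6 knockout 29.040; Actb wild-type 21.925; Actb knockout 22.180
ΔCt(wild-type) = 25.975 − 21.925 = 4.050
ΔCt(knockout) = 29.040 − 22.180 = 6.860
ΔΔCt = 6.860 − 4.050 = 2.810
Fold change = 2^(−2.810) = 0.1426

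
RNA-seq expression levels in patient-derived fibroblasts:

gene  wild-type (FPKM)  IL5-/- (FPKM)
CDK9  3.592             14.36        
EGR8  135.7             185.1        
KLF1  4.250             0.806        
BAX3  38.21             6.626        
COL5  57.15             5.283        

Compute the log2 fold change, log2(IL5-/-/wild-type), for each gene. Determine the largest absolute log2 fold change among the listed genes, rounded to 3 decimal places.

3.435

log2(14.36/3.592) = 1.999  (CDK9)
log2(185.1/135.7) = 0.448  (EGR8)
log2(0.806/4.250) = -2.399  (KLF1)
log2(6.626/38.21) = -2.528  (BAX3)
log2(5.283/57.15) = -3.435  (COL5)
The largest magnitude belongs to COL5.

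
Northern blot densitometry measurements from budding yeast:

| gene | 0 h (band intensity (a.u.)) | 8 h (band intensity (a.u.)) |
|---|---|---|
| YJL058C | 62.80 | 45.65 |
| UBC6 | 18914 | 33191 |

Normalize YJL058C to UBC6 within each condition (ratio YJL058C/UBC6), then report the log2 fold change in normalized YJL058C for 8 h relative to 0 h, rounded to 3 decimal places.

YJL058C/UBC6 (0 h) = 62.80 / 18914 = 0.0033203
YJL058C/UBC6 (8 h) = 45.65 / 33191 = 0.0013754
Fold change = 0.0013754 / 0.0033203 = 0.4142
log2(0.4142) = -1.2715

-1.271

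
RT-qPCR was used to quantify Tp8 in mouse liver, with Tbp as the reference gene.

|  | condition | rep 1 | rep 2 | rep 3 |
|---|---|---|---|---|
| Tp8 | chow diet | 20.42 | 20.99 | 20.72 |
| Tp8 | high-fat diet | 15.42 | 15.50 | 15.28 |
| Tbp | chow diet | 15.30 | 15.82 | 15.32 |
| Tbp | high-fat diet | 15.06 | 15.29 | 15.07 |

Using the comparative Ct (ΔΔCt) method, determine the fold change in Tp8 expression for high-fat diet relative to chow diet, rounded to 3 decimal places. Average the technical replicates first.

31.341

Mean Ct: Tp8 chow diet 20.710; Tp8 high-fat diet 15.400; Tbp chow diet 15.480; Tbp high-fat diet 15.140
ΔCt(chow diet) = 20.710 − 15.480 = 5.230
ΔCt(high-fat diet) = 15.400 − 15.140 = 0.260
ΔΔCt = 0.260 − 5.230 = -4.970
Fold change = 2^(−(-4.970)) = 2^4.970 = 31.3414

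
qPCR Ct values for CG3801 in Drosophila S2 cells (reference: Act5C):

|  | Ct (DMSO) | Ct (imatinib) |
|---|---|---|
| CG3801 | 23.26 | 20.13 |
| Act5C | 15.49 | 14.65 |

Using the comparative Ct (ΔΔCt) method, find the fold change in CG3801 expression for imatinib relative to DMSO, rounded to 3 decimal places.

4.891

ΔCt(DMSO) = 23.260 − 15.490 = 7.770
ΔCt(imatinib) = 20.130 − 14.650 = 5.480
ΔΔCt = 5.480 − 7.770 = -2.290
Fold change = 2^(−(-2.290)) = 2^2.290 = 4.8906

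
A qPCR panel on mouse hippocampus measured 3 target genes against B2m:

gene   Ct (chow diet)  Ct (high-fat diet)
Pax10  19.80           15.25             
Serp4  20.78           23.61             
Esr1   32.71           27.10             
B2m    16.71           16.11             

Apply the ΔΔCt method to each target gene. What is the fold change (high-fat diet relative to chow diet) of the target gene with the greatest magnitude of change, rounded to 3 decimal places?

32.223

Pax10: ΔΔCt = (15.25−16.11) − (19.80−16.71) = -0.86 − 3.09 = -3.95; fold change = 2^3.95 = 15.455
Serp4: ΔΔCt = (23.61−16.11) − (20.78−16.71) = 7.50 − 4.07 = 3.43; fold change = 2^-3.43 = 0.093
Esr1: ΔΔCt = (27.10−16.11) − (32.71−16.71) = 10.99 − 16.00 = -5.01; fold change = 2^5.01 = 32.223
Esr1 has the largest |ΔΔCt| = 5.01.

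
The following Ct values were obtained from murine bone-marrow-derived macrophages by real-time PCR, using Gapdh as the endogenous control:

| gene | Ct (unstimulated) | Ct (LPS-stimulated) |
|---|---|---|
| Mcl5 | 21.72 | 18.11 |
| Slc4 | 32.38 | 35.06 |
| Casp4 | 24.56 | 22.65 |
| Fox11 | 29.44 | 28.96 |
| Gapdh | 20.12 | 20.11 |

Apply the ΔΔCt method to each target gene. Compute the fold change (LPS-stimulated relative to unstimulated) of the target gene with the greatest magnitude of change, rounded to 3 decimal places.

12.126

Mcl5: ΔΔCt = (18.11−20.11) − (21.72−20.12) = -2.00 − 1.60 = -3.60; fold change = 2^3.60 = 12.126
Slc4: ΔΔCt = (35.06−20.11) − (32.38−20.12) = 14.95 − 12.26 = 2.69; fold change = 2^-2.69 = 0.155
Casp4: ΔΔCt = (22.65−20.11) − (24.56−20.12) = 2.54 − 4.44 = -1.90; fold change = 2^1.90 = 3.732
Fox11: ΔΔCt = (28.96−20.11) − (29.44−20.12) = 8.85 − 9.32 = -0.47; fold change = 2^0.47 = 1.385
Mcl5 has the largest |ΔΔCt| = 3.60.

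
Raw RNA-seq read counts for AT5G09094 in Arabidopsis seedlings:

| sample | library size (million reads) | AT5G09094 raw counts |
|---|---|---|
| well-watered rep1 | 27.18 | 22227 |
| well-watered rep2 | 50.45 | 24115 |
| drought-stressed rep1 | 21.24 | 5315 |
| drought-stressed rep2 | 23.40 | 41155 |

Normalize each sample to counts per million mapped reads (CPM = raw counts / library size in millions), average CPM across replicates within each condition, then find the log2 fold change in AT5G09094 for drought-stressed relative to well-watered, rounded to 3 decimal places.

CPM(well-watered rep1) = 22227 / 27.18 = 817.7704
CPM(well-watered rep2) = 24115 / 50.45 = 477.9980
CPM(drought-stressed rep1) = 5315 / 21.24 = 250.2354
CPM(drought-stressed rep2) = 41155 / 23.40 = 1758.7607
mean CPM(well-watered) = 647.8842; mean CPM(drought-stressed) = 1004.4980
Fold change = 1004.4980 / 647.8842 = 1.55043
log2(1.55043) = 0.6327

0.633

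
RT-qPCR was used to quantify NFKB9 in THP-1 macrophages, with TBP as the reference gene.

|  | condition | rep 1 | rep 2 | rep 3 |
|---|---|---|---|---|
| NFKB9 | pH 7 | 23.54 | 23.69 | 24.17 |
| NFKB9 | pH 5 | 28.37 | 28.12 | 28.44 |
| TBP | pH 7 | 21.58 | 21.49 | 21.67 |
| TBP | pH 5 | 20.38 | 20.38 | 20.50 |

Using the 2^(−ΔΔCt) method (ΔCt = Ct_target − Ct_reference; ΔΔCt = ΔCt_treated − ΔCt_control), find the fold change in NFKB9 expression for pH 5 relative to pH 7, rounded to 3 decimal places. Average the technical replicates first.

Mean Ct: NFKB9 pH 7 23.800; NFKB9 pH 5 28.310; TBP pH 7 21.580; TBP pH 5 20.420
ΔCt(pH 7) = 23.800 − 21.580 = 2.220
ΔCt(pH 5) = 28.310 − 20.420 = 7.890
ΔΔCt = 7.890 − 2.220 = 5.670
Fold change = 2^(−5.670) = 0.0196

0.020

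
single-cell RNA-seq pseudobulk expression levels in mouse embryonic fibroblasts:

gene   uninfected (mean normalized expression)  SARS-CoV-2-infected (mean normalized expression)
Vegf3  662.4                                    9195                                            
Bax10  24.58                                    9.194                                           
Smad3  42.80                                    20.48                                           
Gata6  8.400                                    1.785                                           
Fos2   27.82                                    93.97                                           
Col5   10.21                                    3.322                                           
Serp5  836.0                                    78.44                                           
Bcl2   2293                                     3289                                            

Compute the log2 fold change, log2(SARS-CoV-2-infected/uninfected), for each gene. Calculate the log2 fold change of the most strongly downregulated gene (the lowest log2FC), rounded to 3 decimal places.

log2(9195/662.4) = 3.795  (Vegf3)
log2(9.194/24.58) = -1.419  (Bax10)
log2(20.48/42.80) = -1.063  (Smad3)
log2(1.785/8.400) = -2.234  (Gata6)
log2(93.97/27.82) = 1.756  (Fos2)
log2(3.322/10.21) = -1.620  (Col5)
log2(78.44/836.0) = -3.414  (Serp5)
log2(3289/2293) = 0.520  (Bcl2)
Serp5 is most strongly downregulated.

-3.414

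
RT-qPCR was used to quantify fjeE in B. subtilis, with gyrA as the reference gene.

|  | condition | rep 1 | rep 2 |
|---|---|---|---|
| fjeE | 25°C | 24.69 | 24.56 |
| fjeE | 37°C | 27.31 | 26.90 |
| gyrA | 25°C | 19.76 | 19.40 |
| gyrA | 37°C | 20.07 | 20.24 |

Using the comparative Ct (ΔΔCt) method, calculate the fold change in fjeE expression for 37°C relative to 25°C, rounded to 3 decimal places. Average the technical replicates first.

0.267

Mean Ct: fjeE 25°C 24.625; fjeE 37°C 27.105; gyrA 25°C 19.580; gyrA 37°C 20.155
ΔCt(25°C) = 24.625 − 19.580 = 5.045
ΔCt(37°C) = 27.105 − 20.155 = 6.950
ΔΔCt = 6.950 − 5.045 = 1.905
Fold change = 2^(−1.905) = 0.2670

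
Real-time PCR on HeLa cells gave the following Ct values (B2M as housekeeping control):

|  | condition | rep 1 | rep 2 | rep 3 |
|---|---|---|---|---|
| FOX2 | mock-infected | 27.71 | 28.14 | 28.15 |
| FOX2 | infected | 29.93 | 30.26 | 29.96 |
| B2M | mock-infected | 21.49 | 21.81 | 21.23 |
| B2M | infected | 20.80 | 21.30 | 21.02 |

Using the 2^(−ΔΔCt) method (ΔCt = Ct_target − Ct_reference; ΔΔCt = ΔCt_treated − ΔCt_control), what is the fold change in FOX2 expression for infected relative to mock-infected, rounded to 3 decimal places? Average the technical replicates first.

0.174

Mean Ct: FOX2 mock-infected 28.000; FOX2 infected 30.050; B2M mock-infected 21.510; B2M infected 21.040
ΔCt(mock-infected) = 28.000 − 21.510 = 6.490
ΔCt(infected) = 30.050 − 21.040 = 9.010
ΔΔCt = 9.010 − 6.490 = 2.520
Fold change = 2^(−2.520) = 0.1743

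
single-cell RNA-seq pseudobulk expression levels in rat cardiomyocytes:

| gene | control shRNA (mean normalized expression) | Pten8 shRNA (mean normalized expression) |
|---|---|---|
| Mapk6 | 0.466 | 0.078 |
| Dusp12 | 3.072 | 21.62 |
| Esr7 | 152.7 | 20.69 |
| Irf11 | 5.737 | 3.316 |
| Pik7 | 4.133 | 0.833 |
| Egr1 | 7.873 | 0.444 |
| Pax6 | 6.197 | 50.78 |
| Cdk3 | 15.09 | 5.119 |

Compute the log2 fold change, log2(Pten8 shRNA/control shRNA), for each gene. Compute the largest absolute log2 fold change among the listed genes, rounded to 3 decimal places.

log2(0.078/0.466) = -2.579  (Mapk6)
log2(21.62/3.072) = 2.815  (Dusp12)
log2(20.69/152.7) = -2.884  (Esr7)
log2(3.316/5.737) = -0.791  (Irf11)
log2(0.833/4.133) = -2.311  (Pik7)
log2(0.444/7.873) = -4.148  (Egr1)
log2(50.78/6.197) = 3.035  (Pax6)
log2(5.119/15.09) = -1.560  (Cdk3)
The largest magnitude belongs to Egr1.

4.148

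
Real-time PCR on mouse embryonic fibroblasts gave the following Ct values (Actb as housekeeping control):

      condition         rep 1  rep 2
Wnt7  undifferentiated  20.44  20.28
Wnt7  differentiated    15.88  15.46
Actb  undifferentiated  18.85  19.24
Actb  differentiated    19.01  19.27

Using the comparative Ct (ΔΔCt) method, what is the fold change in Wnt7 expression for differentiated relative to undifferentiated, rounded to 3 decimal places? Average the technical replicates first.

27.569

Mean Ct: Wnt7 undifferentiated 20.360; Wnt7 differentiated 15.670; Actb undifferentiated 19.045; Actb differentiated 19.140
ΔCt(undifferentiated) = 20.360 − 19.045 = 1.315
ΔCt(differentiated) = 15.670 − 19.140 = -3.470
ΔΔCt = -3.470 − 1.315 = -4.785
Fold change = 2^(−(-4.785)) = 2^4.785 = 27.5695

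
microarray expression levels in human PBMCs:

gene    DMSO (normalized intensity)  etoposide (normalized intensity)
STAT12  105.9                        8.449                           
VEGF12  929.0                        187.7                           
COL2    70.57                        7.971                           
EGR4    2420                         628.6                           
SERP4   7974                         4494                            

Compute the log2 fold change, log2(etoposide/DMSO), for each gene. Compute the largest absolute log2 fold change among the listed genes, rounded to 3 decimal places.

3.648

log2(8.449/105.9) = -3.648  (STAT12)
log2(187.7/929.0) = -2.307  (VEGF12)
log2(7.971/70.57) = -3.146  (COL2)
log2(628.6/2420) = -1.945  (EGR4)
log2(4494/7974) = -0.827  (SERP4)
The largest magnitude belongs to STAT12.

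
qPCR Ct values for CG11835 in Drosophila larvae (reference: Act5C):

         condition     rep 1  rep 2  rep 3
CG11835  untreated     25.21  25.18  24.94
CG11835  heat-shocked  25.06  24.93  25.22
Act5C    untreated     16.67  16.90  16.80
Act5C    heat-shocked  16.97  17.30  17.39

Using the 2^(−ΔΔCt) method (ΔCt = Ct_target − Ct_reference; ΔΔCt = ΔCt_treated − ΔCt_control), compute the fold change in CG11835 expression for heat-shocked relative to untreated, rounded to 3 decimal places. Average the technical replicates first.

Mean Ct: CG11835 untreated 25.110; CG11835 heat-shocked 25.070; Act5C untreated 16.790; Act5C heat-shocked 17.220
ΔCt(untreated) = 25.110 − 16.790 = 8.320
ΔCt(heat-shocked) = 25.070 − 17.220 = 7.850
ΔΔCt = 7.850 − 8.320 = -0.470
Fold change = 2^(−(-0.470)) = 2^0.470 = 1.3851

1.385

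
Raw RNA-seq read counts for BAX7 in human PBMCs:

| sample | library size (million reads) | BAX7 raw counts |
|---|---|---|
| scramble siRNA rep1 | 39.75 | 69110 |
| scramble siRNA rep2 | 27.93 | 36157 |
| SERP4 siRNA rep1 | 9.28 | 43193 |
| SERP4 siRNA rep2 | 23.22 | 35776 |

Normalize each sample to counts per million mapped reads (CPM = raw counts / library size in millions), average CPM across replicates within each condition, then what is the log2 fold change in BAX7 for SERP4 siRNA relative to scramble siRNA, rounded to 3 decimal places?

CPM(scramble siRNA rep1) = 69110 / 39.75 = 1738.6164
CPM(scramble siRNA rep2) = 36157 / 27.93 = 1294.5578
CPM(SERP4 siRNA rep1) = 43193 / 9.28 = 4654.4181
CPM(SERP4 siRNA rep2) = 35776 / 23.22 = 1540.7407
mean CPM(scramble siRNA) = 1516.5871; mean CPM(SERP4 siRNA) = 3097.5794
Fold change = 3097.5794 / 1516.5871 = 2.04247
log2(2.04247) = 1.0303

1.030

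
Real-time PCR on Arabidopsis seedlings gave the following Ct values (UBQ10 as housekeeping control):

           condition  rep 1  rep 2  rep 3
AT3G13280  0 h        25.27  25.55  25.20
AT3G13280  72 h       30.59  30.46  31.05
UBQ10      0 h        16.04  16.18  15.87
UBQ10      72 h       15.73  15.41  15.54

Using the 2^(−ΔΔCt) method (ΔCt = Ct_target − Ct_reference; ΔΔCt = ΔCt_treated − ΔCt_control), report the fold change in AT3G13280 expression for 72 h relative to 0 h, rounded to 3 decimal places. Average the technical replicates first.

Mean Ct: AT3G13280 0 h 25.340; AT3G13280 72 h 30.700; UBQ10 0 h 16.030; UBQ10 72 h 15.560
ΔCt(0 h) = 25.340 − 16.030 = 9.310
ΔCt(72 h) = 30.700 − 15.560 = 15.140
ΔΔCt = 15.140 − 9.310 = 5.830
Fold change = 2^(−5.830) = 0.0176

0.018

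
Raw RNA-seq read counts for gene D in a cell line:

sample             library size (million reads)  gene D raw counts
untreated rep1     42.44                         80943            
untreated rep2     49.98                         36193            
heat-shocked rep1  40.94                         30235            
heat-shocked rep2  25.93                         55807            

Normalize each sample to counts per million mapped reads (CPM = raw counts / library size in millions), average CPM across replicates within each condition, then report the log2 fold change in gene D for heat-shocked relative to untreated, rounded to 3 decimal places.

0.136

CPM(untreated rep1) = 80943 / 42.44 = 1907.2337
CPM(untreated rep2) = 36193 / 49.98 = 724.1497
CPM(heat-shocked rep1) = 30235 / 40.94 = 738.5198
CPM(heat-shocked rep2) = 55807 / 25.93 = 2152.2175
mean CPM(untreated) = 1315.6917; mean CPM(heat-shocked) = 1445.3686
Fold change = 1445.3686 / 1315.6917 = 1.09856
log2(1.09856) = 0.1356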